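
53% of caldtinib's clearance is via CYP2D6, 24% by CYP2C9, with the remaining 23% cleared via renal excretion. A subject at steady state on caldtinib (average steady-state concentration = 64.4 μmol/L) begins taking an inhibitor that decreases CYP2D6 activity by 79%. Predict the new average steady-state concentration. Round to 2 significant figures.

1.1 × 10² μmol/L

The CYP2D6 pathway (53% of clearance) drops to 0.21× activity: 0.53 × 0.21 = 0.1113.
CYP2C9 (24%) and the residual 23% are unaffected.
New clearance relative to baseline: 0.1113 + 0.24 + 0.23 = 0.5813.
Average steady-state concentration ∝ 1/CL, so new value = 64.4 / 0.5813 = 1.1 × 10² μmol/L.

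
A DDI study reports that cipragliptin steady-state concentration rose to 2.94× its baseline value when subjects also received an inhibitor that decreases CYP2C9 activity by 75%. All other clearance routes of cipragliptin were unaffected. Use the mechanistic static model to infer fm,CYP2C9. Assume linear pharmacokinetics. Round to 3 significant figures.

0.880

CL'/CL = 1 / 2.94 = 0.3401
0.25·fm + (1 − fm) = 0.3401
fm = (0.3401 − 1) / (0.25 − 1) = 0.880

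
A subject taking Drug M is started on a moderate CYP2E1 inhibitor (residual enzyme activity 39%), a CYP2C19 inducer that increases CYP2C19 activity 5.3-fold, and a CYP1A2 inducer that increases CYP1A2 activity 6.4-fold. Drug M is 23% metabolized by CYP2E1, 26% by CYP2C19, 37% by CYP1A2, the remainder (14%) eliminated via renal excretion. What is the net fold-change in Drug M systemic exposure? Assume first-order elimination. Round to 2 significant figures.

The CYP2E1 pathway (23% of clearance) falls to 0.39× activity: 0.23 × 0.39 = 0.0897.
The CYP2C19 pathway (26% of clearance) increases to 5.3× activity: 0.26 × 5.3 = 1.378.
The CYP1A2 pathway (37% of clearance) increases to 6.4× activity: 0.37 × 6.4 = 2.368.
The remaining 14% of clearance is unaffected.
CL_new/CL_old = 0.0897 + 1.378 + 2.368 + 0.14 = 3.9757.
Systemic exposure ∝ 1/CL: fold-change = 1 / 3.9757 = 0.25.

0.25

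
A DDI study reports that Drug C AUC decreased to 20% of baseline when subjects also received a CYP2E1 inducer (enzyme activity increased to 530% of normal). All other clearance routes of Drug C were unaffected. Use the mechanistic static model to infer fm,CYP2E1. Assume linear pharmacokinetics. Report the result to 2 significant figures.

CL'/CL = 1 / 0.200 = 5
5.3·fm + (1 − fm) = 5
fm = (5 − 1) / (5.3 − 1) = 0.93

0.93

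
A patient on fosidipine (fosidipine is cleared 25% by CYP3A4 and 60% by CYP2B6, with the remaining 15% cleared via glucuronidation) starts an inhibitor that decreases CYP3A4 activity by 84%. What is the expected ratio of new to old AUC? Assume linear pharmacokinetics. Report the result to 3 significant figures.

CYP3A4: 0.25 × 0.16 = 0.04
CYP2B6: 0.6 (unchanged)
Other: 0.15 (unchanged)
Relative clearance = 0.04 + 0.6 + 0.15 = 0.79.
Since AUC ∝ 1/CL, the ratio is 1 / 0.79 = 1.27.

1.27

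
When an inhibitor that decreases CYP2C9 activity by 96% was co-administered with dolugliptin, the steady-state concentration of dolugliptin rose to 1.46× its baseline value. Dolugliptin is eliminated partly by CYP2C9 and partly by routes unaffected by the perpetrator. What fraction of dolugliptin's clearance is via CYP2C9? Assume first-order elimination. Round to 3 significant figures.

Write x for the fraction cleared via CYP2C9. The observed steady-state concentration change means clearance fell to 1/1.46 = 0.6849 of baseline.
Only the CYP2C9 route changed, so 0.6849 = x·0.04 + (1 − x), giving x = 0.328.

0.328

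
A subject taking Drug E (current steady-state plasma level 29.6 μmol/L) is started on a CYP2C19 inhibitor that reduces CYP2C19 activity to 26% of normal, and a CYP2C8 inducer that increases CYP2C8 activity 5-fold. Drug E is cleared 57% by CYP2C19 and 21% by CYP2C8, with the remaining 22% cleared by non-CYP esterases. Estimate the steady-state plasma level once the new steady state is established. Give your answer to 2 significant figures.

21 μmol/L

CYP2C19: 0.57 × 0.26 = 0.1482
CYP2C8: 0.21 × 5 = 1.05
Other: 0.22 (unchanged)
Relative clearance = 0.1482 + 1.05 + 0.22 = 1.4182.
New steady-state plasma level = 29.6 / 1.4182 = 21 μmol/L (concentration scales inversely with clearance).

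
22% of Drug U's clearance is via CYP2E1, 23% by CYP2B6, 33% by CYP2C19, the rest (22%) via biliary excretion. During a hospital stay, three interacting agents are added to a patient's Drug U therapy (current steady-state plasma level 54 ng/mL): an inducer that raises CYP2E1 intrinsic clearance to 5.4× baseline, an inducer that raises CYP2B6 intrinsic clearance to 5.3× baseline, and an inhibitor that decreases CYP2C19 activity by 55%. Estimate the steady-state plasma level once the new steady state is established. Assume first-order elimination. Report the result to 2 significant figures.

19 ng/mL

The CYP2E1 pathway (22% of clearance) increases to 5.4× activity: 0.22 × 5.4 = 1.188.
The CYP2B6 pathway (23% of clearance) is boosted to 5.3× activity: 0.23 × 5.3 = 1.219.
The CYP2C19 pathway (33% of clearance) drops to 0.45× activity: 0.33 × 0.45 = 0.1485.
Non-CYP routes (22%) are unchanged.
Relative clearance = 1.188 + 1.219 + 0.1485 + 0.22 = 2.7755.
Steady-state plasma level ∝ 1/CL: new value = 54 / 2.7755 = 19 ng/mL.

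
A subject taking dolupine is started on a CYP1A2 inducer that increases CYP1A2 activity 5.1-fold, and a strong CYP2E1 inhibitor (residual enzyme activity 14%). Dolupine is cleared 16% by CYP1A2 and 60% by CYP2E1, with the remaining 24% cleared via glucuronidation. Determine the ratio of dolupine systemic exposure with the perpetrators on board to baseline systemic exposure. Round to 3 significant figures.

0.877

CYP1A2: 0.16 × 5.1 = 0.816
CYP2E1: 0.6 × 0.14 = 0.084
Other: 0.24 (unchanged)
CL_new/CL_old = 0.816 + 0.084 + 0.24 = 1.14.
Net systemic exposure ratio = 1 / 1.14 = 0.877.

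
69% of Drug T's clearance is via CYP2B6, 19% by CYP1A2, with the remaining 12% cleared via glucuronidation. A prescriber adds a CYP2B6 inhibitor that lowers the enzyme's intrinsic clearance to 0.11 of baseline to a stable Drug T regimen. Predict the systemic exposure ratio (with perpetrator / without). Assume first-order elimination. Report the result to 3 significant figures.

The CYP2B6 pathway (69% of clearance) falls to 0.11× activity: 0.69 × 0.11 = 0.0759.
CYP1A2 (19%) and the residual 12% are unaffected.
Relative clearance = 0.0759 + 0.19 + 0.12 = 0.3859.
Systemic exposure ratio = CL_old/CL_new = 1 / 0.3859 = 2.59.

2.59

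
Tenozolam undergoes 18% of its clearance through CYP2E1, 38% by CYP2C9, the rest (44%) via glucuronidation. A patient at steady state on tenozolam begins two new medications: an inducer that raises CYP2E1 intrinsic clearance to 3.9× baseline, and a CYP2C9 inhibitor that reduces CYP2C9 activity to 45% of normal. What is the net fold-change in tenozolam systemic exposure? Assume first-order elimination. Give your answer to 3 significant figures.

The CYP2E1 pathway (18% of clearance) rises to 3.9× activity: 0.18 × 3.9 = 0.702.
The CYP2C9 pathway (38% of clearance) is reduced to 0.45× activity: 0.38 × 0.45 = 0.171.
The remaining 44% of clearance is unaffected.
CL_new/CL_old = 0.702 + 0.171 + 0.44 = 1.313.
Because systemic exposure varies inversely with clearance, the combined effect is 1 / 1.313 = 0.762.

0.762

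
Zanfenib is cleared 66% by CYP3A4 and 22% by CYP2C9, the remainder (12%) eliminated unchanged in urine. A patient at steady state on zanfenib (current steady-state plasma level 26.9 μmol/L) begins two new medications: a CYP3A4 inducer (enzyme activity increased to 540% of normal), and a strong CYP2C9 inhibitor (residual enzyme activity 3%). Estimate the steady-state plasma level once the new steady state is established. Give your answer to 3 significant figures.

The CYP3A4 pathway (66% of clearance) is boosted to 5.4× activity: 0.66 × 5.4 = 3.564.
The CYP2C9 pathway (22% of clearance) is reduced to 0.03× activity: 0.22 × 0.03 = 0.0066.
The remaining 12% of clearance is unaffected.
Relative clearance = 3.564 + 0.0066 + 0.12 = 3.6906.
Steady-state plasma level ∝ 1/CL: new value = 26.9 / 3.6906 = 7.29 μmol/L.

7.29 μmol/L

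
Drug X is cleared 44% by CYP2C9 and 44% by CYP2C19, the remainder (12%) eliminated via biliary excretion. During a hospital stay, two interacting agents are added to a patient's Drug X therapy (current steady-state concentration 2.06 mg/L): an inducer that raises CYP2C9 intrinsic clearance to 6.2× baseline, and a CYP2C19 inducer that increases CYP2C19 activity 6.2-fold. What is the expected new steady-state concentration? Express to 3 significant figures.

The CYP2C9 pathway (44% of clearance) increases to 6.2× activity: 0.44 × 6.2 = 2.728.
The CYP2C19 pathway (44% of clearance) increases to 6.2× activity: 0.44 × 6.2 = 2.728.
Non-CYP routes (12%) are unchanged.
New clearance relative to baseline: 2.728 + 2.728 + 0.12 = 5.576.
Dividing the baseline by the relative clearance: 2.06 / 5.576 = 0.369 mg/L.

0.369 mg/L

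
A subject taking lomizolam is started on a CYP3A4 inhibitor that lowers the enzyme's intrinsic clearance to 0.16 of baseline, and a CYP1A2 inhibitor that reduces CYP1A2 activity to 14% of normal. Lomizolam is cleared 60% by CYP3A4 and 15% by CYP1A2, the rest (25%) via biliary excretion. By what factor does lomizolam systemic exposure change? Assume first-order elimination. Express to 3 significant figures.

2.72

The CYP3A4 pathway (60% of clearance) drops to 0.16× activity: 0.6 × 0.16 = 0.096.
The CYP1A2 pathway (15% of clearance) falls to 0.14× activity: 0.15 × 0.14 = 0.021.
The remaining 25% of clearance is unaffected.
New clearance relative to baseline: 0.096 + 0.021 + 0.25 = 0.367.
Systemic exposure ∝ 1/CL: fold-change = 1 / 0.367 = 2.72.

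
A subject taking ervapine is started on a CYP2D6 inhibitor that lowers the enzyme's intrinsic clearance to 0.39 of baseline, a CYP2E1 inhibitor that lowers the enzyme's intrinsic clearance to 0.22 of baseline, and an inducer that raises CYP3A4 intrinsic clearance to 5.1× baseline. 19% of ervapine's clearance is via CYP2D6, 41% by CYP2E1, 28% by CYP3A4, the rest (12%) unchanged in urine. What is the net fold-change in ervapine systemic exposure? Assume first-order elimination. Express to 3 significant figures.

0.584

The CYP2D6 pathway (19% of clearance) drops to 0.39× activity: 0.19 × 0.39 = 0.0741.
The CYP2E1 pathway (41% of clearance) drops to 0.22× activity: 0.41 × 0.22 = 0.0902.
The CYP3A4 pathway (28% of clearance) increases to 5.1× activity: 0.28 × 5.1 = 1.428.
The remaining 12% of clearance is unaffected.
CL_new/CL_old = 0.0741 + 0.0902 + 1.428 + 0.12 = 1.7123.
Systemic exposure ∝ 1/CL: fold-change = 1 / 1.7123 = 0.584.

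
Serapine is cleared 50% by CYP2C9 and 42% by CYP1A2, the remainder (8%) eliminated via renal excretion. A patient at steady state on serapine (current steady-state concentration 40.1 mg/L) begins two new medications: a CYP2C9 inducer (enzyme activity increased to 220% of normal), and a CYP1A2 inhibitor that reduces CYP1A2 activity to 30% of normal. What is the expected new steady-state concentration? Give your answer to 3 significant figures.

30.7 mg/L

The CYP2C9 pathway (50% of clearance) increases to 2.2× activity: 0.5 × 2.2 = 1.1.
The CYP1A2 pathway (42% of clearance) is reduced to 0.3× activity: 0.42 × 0.3 = 0.126.
Non-CYP routes (8%) are unchanged.
New clearance relative to baseline: 1.1 + 0.126 + 0.08 = 1.306.
Dividing the baseline by the relative clearance: 40.1 / 1.306 = 30.7 mg/L.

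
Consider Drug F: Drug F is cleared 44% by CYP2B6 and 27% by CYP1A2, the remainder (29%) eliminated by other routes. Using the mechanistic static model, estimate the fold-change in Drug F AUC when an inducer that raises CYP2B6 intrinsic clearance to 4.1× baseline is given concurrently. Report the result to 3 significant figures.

The CYP2B6 pathway (44% of clearance) increases to 4.1× activity: 0.44 × 4.1 = 1.804.
CYP1A2 (27%) and the residual 29% are unaffected.
CL_new/CL_old = 1.804 + 0.27 + 0.29 = 2.364.
AUC ratio = CL_old/CL_new = 1 / 2.364 = 0.423.

0.423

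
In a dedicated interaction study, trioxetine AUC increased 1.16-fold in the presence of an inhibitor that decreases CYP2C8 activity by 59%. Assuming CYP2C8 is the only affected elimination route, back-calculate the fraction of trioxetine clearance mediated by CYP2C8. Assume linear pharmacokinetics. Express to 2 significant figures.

Let fm be the CYP2C8 fraction. New clearance relative to baseline = fm × 0.41 + (1 − fm).
AUC ratio = 1 / (new CL fraction), so new CL fraction = 1 / 1.16 = 0.8621.
fm × 0.41 + 1 − fm = 0.8621  ⇒  fm × (0.41 − 1) = −0.1379  ⇒  fm = 0.23.

0.23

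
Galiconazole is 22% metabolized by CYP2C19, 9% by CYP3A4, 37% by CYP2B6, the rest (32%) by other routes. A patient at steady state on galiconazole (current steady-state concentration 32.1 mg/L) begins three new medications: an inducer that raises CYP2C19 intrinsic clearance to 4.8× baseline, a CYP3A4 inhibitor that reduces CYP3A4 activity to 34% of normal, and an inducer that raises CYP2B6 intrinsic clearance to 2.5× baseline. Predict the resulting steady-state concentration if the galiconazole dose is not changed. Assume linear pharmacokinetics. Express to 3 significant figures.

13.8 mg/L

CYP2C19: 0.22 × 4.8 = 1.056
CYP3A4: 0.09 × 0.34 = 0.0306
CYP2B6: 0.37 × 2.5 = 0.925
Other: 0.32 (unchanged)
New clearance relative to baseline: 1.056 + 0.0306 + 0.925 + 0.32 = 2.3316.
Dividing the baseline by the relative clearance: 32.1 / 2.3316 = 13.8 mg/L.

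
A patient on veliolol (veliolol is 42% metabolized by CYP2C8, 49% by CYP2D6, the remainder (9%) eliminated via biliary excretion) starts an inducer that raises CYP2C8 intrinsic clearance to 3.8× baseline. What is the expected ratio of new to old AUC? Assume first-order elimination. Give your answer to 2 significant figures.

The CYP2C8 pathway (42% of clearance) increases to 3.8× activity: 0.42 × 3.8 = 1.596.
CYP2D6 (49%) and the residual 9% are unaffected.
CL_new/CL_old = 1.596 + 0.49 + 0.09 = 2.176.
AUC ratio = CL_old/CL_new = 1 / 2.176 = 0.46.

0.46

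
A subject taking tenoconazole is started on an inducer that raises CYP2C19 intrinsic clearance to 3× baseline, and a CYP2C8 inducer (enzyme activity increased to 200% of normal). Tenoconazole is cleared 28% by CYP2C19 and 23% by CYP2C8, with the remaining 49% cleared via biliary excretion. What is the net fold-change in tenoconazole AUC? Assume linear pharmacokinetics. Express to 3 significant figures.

0.559

CYP2C19: 0.28 × 3 = 0.84
CYP2C8: 0.23 × 2 = 0.46
Other: 0.49 (unchanged)
New clearance relative to baseline: 0.84 + 0.46 + 0.49 = 1.79.
AUC ∝ 1/CL: fold-change = 1 / 1.79 = 0.559.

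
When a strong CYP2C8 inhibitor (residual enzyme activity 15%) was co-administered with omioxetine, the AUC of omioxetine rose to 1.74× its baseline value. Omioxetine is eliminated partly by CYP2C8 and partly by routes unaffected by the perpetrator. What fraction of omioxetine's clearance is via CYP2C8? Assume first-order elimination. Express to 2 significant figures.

Call the CYP2C8 fraction fm. After the interaction, CL_new/CL_old = fm × 0.15 + (1 − fm).
AUC ratio = 1 / (new CL fraction), so new CL fraction = 1 / 1.74 = 0.5747.
fm × 0.15 + 1 − fm = 0.5747  ⇒  fm × (0.15 − 1) = −0.4253  ⇒  fm = 0.50.

0.50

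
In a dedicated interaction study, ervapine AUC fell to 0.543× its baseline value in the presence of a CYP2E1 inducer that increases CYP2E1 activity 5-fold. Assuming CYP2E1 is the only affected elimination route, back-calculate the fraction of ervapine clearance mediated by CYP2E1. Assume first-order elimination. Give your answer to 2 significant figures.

0.21

Call the CYP2E1 fraction fm. After the interaction, CL_new/CL_old = fm × 5 + (1 − fm).
AUC ratio = 1 / (new CL fraction), so new CL fraction = 1 / 0.543 = 1.842.
fm × 5 + 1 − fm = 1.842  ⇒  fm × (5 − 1) = 0.8416  ⇒  fm = 0.21.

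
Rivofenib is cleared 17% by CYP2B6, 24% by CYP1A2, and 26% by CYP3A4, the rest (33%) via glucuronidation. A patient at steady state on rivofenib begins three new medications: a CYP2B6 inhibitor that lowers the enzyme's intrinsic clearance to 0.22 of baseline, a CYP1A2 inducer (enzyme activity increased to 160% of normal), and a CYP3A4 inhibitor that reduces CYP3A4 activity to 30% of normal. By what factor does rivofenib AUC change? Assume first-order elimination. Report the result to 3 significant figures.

The CYP2B6 pathway (17% of clearance) is reduced to 0.22× activity: 0.17 × 0.22 = 0.0374.
The CYP1A2 pathway (24% of clearance) increases to 1.6× activity: 0.24 × 1.6 = 0.384.
The CYP3A4 pathway (26% of clearance) is reduced to 0.3× activity: 0.26 × 0.3 = 0.078.
The remaining 33% of clearance is unaffected.
CL_new/CL_old = 0.0374 + 0.384 + 0.078 + 0.33 = 0.8294.
Because AUC varies inversely with clearance, the combined effect is 1 / 0.8294 = 1.21.

1.21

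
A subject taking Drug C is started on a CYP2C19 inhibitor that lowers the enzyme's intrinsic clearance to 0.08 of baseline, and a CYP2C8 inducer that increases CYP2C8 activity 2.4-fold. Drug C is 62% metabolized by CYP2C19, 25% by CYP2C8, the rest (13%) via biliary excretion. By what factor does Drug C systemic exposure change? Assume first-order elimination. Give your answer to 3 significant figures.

CYP2C19: 0.62 × 0.08 = 0.0496
CYP2C8: 0.25 × 2.4 = 0.6
Other: 0.13 (unchanged)
Relative clearance = 0.0496 + 0.6 + 0.13 = 0.7796.
Systemic exposure ∝ 1/CL: fold-change = 1 / 0.7796 = 1.28.

1.28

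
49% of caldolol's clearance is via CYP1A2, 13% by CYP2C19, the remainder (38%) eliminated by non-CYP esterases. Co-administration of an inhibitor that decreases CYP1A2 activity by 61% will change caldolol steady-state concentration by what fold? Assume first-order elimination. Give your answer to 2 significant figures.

The CYP1A2 pathway (49% of clearance) falls to 0.39× activity: 0.49 × 0.39 = 0.1911.
CYP2C19 (13%) and the residual 38% are unaffected.
CL_new/CL_old = 0.1911 + 0.13 + 0.38 = 0.7011.
Steady-state concentration ratio = CL_old/CL_new = 1 / 0.7011 = 1.4.

1.4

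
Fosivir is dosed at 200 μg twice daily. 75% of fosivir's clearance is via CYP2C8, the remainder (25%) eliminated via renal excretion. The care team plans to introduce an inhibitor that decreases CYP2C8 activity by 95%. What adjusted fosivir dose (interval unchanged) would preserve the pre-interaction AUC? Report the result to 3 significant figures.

57.5 μg

The CYP2C8 pathway (75% of clearance) is reduced to 0.05× activity: 0.75 × 0.05 = 0.0375.
The remaining 25% of clearance is unaffected.
New clearance relative to baseline: 0.0375 + 0.25 = 0.2875.
Css,avg = (dose rate)/CL, so holding Css fixed requires dose ∝ CL: 200 × 0.2875 = 57.5 μg.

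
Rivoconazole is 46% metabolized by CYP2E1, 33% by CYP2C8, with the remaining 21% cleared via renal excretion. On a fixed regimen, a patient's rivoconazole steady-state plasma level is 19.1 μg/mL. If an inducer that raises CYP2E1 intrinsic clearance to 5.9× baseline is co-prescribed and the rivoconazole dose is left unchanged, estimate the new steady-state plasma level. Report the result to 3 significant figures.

The CYP2E1 pathway (46% of clearance) is boosted to 5.9× activity: 0.46 × 5.9 = 2.714.
CYP2C8 (33%) and the residual 21% are unaffected.
Relative clearance = 2.714 + 0.33 + 0.21 = 3.254.
Steady-state plasma level ∝ 1/CL, so new value = 19.1 / 3.254 = 5.87 μg/mL.

5.87 μg/mL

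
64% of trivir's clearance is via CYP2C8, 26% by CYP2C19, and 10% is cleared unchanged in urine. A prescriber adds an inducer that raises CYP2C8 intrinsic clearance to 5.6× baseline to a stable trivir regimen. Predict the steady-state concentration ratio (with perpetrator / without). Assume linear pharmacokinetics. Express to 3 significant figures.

The CYP2C8 pathway (64% of clearance) rises to 5.6× activity: 0.64 × 5.6 = 3.584.
CYP2C19 (26%) and the residual 10% are unaffected.
Relative clearance = 3.584 + 0.26 + 0.1 = 3.944.
Steady-state concentration is inversely proportional to clearance, so the fold-change is 1 / 3.944 = 0.254.

0.254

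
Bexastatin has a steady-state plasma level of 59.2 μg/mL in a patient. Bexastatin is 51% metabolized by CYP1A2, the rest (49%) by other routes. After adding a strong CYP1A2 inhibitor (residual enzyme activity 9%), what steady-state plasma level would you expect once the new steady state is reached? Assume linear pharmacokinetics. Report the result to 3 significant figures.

110 μg/mL

CYP1A2: 0.51 × 0.09 = 0.0459
Other: 0.49 (unchanged)
Relative clearance = 0.0459 + 0.49 = 0.5359.
New steady-state plasma level = baseline ÷ relative clearance = 59.2 / 0.5359 = 110 μg/mL.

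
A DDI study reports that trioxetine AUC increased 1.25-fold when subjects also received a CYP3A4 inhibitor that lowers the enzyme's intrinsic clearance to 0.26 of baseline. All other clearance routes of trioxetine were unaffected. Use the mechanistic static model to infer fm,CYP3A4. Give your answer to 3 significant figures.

Write x for the fraction cleared via CYP3A4. The observed AUC change means clearance fell to 1/1.25 = 0.8 of baseline.
Setting x·0.26 + (1 − x) = 0.8 and solving: x = (0.8 − 1)/(0.26 − 1) = 0.270.

0.270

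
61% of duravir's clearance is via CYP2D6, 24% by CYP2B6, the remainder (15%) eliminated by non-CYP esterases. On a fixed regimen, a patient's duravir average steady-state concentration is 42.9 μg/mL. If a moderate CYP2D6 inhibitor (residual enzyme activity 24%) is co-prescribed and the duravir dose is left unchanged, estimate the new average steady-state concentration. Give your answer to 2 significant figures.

The CYP2D6 pathway (61% of clearance) drops to 0.24× activity: 0.61 × 0.24 = 0.1464.
CYP2B6 (24%) and the residual 15% are unaffected.
New clearance relative to baseline: 0.1464 + 0.24 + 0.15 = 0.5364.
With dosing unchanged, average steady-state concentration scales as 1/CL: 42.9 / 0.5364 = 80 μg/mL.

80 μg/mL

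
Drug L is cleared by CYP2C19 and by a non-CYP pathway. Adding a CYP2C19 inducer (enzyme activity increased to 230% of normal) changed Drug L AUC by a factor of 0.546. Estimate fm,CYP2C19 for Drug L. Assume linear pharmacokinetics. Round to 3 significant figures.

0.640

CL'/CL = 1 / 0.546 = 1.832
2.3·fm + (1 − fm) = 1.832
fm = (1.832 − 1) / (2.3 − 1) = 0.640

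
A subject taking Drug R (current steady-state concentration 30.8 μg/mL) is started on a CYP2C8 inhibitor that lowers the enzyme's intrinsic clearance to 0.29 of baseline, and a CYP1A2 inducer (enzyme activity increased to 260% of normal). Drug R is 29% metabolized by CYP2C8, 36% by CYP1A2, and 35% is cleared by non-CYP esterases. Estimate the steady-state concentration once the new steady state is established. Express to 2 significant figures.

22 μg/mL

CYP2C8: 0.29 × 0.29 = 0.0841
CYP1A2: 0.36 × 2.6 = 0.936
Other: 0.35 (unchanged)
CL_new/CL_old = 0.0841 + 0.936 + 0.35 = 1.3701.
Steady-state concentration ∝ 1/CL: new value = 30.8 / 1.3701 = 22 μg/mL.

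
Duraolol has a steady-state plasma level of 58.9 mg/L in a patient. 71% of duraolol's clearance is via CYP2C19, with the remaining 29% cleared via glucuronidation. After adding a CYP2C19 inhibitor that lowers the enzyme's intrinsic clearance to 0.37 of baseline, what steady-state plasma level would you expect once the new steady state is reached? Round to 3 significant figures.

107 mg/L

The CYP2C19 pathway (71% of clearance) drops to 0.37× activity: 0.71 × 0.37 = 0.2627.
The remaining 29% of clearance is unaffected.
New clearance relative to baseline: 0.2627 + 0.29 = 0.5527.
New steady-state plasma level = baseline ÷ relative clearance = 58.9 / 0.5527 = 107 mg/L.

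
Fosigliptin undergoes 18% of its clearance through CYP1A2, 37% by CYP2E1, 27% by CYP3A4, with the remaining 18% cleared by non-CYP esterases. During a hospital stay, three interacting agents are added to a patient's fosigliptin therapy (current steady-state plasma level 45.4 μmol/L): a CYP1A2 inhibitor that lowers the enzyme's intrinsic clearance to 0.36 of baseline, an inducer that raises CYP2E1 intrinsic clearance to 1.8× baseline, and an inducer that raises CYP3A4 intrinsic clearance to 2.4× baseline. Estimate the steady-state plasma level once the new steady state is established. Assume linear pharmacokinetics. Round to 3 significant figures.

CYP1A2: 0.18 × 0.36 = 0.0648
CYP2E1: 0.37 × 1.8 = 0.666
CYP3A4: 0.27 × 2.4 = 0.648
Other: 0.18 (unchanged)
CL_new/CL_old = 0.0648 + 0.666 + 0.648 + 0.18 = 1.5588.
Steady-state plasma level ∝ 1/CL: new value = 45.4 / 1.5588 = 29.1 μmol/L.

29.1 μmol/L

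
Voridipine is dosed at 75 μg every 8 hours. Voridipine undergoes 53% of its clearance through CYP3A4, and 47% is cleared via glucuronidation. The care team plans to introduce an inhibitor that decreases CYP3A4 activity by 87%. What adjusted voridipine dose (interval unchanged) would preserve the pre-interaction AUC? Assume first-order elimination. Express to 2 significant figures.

The CYP3A4 pathway (53% of clearance) is reduced to 0.13× activity: 0.53 × 0.13 = 0.0689.
The remaining 47% of clearance is unaffected.
New clearance relative to baseline: 0.0689 + 0.47 = 0.5389.
Css,avg = (dose rate)/CL, so holding Css fixed requires dose ∝ CL: 75 × 0.5389 = 40 μg.

40 μg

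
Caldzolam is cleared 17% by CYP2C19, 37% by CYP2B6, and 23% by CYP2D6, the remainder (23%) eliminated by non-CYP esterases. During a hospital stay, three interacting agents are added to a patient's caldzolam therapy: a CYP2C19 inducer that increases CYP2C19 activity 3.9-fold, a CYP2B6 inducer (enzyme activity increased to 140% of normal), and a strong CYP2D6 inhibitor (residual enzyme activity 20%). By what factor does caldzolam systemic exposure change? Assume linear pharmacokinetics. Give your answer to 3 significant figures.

The CYP2C19 pathway (17% of clearance) increases to 3.9× activity: 0.17 × 3.9 = 0.663.
The CYP2B6 pathway (37% of clearance) increases to 1.4× activity: 0.37 × 1.4 = 0.518.
The CYP2D6 pathway (23% of clearance) is reduced to 0.2× activity: 0.23 × 0.2 = 0.046.
Non-CYP routes (23%) are unchanged.
CL_new/CL_old = 0.663 + 0.518 + 0.046 + 0.23 = 1.457.
Systemic exposure ∝ 1/CL: fold-change = 1 / 1.457 = 0.686.

0.686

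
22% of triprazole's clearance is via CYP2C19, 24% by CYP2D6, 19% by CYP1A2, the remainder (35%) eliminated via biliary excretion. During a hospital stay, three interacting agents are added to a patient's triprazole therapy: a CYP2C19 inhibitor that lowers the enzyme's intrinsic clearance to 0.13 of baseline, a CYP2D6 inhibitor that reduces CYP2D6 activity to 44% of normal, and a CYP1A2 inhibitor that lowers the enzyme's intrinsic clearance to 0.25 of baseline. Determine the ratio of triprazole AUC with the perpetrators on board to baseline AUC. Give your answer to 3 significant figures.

The CYP2C19 pathway (22% of clearance) drops to 0.13× activity: 0.22 × 0.13 = 0.0286.
The CYP2D6 pathway (24% of clearance) falls to 0.44× activity: 0.24 × 0.44 = 0.1056.
The CYP1A2 pathway (19% of clearance) falls to 0.25× activity: 0.19 × 0.25 = 0.0475.
Non-CYP routes (35%) are unchanged.
Relative clearance = 0.0286 + 0.1056 + 0.0475 + 0.35 = 0.5317.
AUC ∝ 1/CL: fold-change = 1 / 0.5317 = 1.88.

1.88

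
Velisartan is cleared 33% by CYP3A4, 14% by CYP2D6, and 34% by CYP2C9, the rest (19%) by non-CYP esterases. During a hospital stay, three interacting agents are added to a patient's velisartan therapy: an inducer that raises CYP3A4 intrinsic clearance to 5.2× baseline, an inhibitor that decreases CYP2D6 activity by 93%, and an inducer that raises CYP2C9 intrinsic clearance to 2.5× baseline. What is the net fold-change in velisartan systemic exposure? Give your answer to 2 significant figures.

CYP3A4: 0.33 × 5.2 = 1.716
CYP2D6: 0.14 × 0.07 = 0.0098
CYP2C9: 0.34 × 2.5 = 0.85
Other: 0.19 (unchanged)
New clearance relative to baseline: 1.716 + 0.0098 + 0.85 + 0.19 = 2.7658.
Because systemic exposure varies inversely with clearance, the combined effect is 1 / 2.7658 = 0.36.

0.36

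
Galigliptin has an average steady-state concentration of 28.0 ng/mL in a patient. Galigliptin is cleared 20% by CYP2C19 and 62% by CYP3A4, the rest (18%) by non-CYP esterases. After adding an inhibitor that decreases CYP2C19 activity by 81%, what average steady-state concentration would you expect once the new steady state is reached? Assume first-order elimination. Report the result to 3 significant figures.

33.4 ng/mL

CYP2C19: 0.2 × 0.19 = 0.038
CYP3A4: 0.62 (unchanged)
Other: 0.18 (unchanged)
New clearance relative to baseline: 0.038 + 0.62 + 0.18 = 0.838.
With dosing unchanged, average steady-state concentration scales as 1/CL: 28.0 / 0.838 = 33.4 ng/mL.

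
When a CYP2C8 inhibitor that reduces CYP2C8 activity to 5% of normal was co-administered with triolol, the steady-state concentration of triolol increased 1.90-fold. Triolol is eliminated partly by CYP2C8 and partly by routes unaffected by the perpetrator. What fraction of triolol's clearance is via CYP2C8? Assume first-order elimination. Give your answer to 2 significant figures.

Let x = fm,CYP2C8. Because steady-state concentration ∝ 1/CL, relative clearance fell to 1/1.90 = 0.5263.
Setting x·0.05 + (1 − x) = 0.5263 and solving: x = (0.5263 − 1)/(0.05 − 1) = 0.50.

0.50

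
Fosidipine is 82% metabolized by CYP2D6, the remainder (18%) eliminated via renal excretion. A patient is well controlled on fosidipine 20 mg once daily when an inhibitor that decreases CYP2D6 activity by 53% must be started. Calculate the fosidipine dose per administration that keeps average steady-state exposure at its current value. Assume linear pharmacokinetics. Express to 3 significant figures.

11.3 mg

CYP2D6: 0.82 × 0.47 = 0.3854
Other: 0.18 (unchanged)
Relative clearance = 0.3854 + 0.18 = 0.5654.
To maintain the same steady-state level, dose must scale with clearance: new dose = 20 × 0.5654 = 11.3 mg.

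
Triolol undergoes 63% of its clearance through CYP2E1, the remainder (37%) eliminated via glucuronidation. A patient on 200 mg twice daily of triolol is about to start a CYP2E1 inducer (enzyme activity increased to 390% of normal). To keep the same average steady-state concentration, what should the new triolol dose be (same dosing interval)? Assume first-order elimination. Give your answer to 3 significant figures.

The CYP2E1 pathway (63% of clearance) increases to 3.9× activity: 0.63 × 3.9 = 2.457.
The remaining 37% of clearance is unaffected.
CL_new/CL_old = 2.457 + 0.37 = 2.827.
Exposure is unchanged when dose changes in proportion to clearance. New dose = 200 mg × 2.827 = 565 mg.

565 mg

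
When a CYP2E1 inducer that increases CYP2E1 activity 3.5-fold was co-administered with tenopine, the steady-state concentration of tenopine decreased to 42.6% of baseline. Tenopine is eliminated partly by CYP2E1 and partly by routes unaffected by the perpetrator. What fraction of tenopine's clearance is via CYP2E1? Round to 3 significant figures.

Let x = fm,CYP2E1. Because steady-state concentration ∝ 1/CL, relative clearance rose to 1/0.426 = 2.347.
Setting x·3.5 + (1 − x) = 2.347 and solving: x = (2.347 − 1)/(3.5 − 1) = 0.539.

0.539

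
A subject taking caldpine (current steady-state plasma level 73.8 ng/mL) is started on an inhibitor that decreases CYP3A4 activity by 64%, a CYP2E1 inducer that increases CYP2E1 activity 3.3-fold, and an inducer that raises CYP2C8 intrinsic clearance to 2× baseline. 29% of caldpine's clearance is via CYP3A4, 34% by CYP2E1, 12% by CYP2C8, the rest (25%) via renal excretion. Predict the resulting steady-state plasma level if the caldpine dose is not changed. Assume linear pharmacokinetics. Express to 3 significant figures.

The CYP3A4 pathway (29% of clearance) is reduced to 0.36× activity: 0.29 × 0.36 = 0.1044.
The CYP2E1 pathway (34% of clearance) increases to 3.3× activity: 0.34 × 3.3 = 1.122.
The CYP2C8 pathway (12% of clearance) rises to 2× activity: 0.12 × 2 = 0.24.
Non-CYP routes (25%) are unchanged.
CL_new/CL_old = 0.1044 + 1.122 + 0.24 + 0.25 = 1.7164.
Dividing the baseline by the relative clearance: 73.8 / 1.7164 = 43.0 ng/mL.

43.0 ng/mL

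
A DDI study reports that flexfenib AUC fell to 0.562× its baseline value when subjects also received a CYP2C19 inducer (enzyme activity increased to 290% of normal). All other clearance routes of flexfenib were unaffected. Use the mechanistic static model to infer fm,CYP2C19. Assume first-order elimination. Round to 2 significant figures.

CL'/CL = 1 / 0.562 = 1.779
2.9·fm + (1 − fm) = 1.779
fm = (1.779 − 1) / (2.9 − 1) = 0.41

0.41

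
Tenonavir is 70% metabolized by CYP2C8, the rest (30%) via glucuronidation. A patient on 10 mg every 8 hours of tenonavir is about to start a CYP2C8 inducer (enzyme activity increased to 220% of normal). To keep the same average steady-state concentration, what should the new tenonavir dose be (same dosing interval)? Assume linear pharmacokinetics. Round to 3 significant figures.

The CYP2C8 pathway (70% of clearance) is boosted to 2.2× activity: 0.7 × 2.2 = 1.54.
Non-CYP routes (30%) are unchanged.
CL_new/CL_old = 1.54 + 0.3 = 1.84.
To maintain the same steady-state level, dose must scale with clearance: new dose = 10 × 1.84 = 18.4 mg.

18.4 mg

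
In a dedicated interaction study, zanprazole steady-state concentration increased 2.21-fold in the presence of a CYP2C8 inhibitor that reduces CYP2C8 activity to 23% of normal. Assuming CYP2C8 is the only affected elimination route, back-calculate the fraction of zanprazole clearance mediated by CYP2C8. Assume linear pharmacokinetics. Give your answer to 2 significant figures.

0.71

CL'/CL = 1 / 2.21 = 0.4525
0.23·fm + (1 − fm) = 0.4525
fm = (0.4525 − 1) / (0.23 − 1) = 0.71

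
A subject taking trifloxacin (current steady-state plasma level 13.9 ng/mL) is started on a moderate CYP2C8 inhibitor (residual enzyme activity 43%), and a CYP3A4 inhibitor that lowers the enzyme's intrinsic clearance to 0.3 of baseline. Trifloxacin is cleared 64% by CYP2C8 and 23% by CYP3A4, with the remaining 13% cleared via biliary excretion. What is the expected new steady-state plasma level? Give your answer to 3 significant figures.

CYP2C8: 0.64 × 0.43 = 0.2752
CYP3A4: 0.23 × 0.3 = 0.069
Other: 0.13 (unchanged)
CL_new/CL_old = 0.2752 + 0.069 + 0.13 = 0.4742.
Steady-state plasma level ∝ 1/CL: new value = 13.9 / 0.4742 = 29.3 ng/mL.

29.3 ng/mL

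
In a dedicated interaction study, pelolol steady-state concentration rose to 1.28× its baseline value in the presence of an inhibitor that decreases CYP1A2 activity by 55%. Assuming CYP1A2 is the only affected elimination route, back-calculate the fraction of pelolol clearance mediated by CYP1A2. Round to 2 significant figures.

CL'/CL = 1 / 1.28 = 0.7812
0.45·fm + (1 − fm) = 0.7812
fm = (0.7812 − 1) / (0.45 − 1) = 0.40

0.40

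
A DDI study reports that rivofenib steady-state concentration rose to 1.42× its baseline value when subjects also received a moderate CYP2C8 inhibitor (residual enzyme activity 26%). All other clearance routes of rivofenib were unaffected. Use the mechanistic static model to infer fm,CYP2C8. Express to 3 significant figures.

0.400

CL'/CL = 1 / 1.42 = 0.7042
0.26·fm + (1 − fm) = 0.7042
fm = (0.7042 − 1) / (0.26 − 1) = 0.400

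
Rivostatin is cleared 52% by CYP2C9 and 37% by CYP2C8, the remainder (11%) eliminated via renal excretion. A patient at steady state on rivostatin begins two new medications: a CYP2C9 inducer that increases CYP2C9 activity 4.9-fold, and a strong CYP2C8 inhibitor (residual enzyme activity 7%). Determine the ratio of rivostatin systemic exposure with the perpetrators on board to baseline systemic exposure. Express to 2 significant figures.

CYP2C9: 0.52 × 4.9 = 2.548
CYP2C8: 0.37 × 0.07 = 0.0259
Other: 0.11 (unchanged)
Relative clearance = 2.548 + 0.0259 + 0.11 = 2.6839.
Because systemic exposure varies inversely with clearance, the combined effect is 1 / 2.6839 = 0.37.

0.37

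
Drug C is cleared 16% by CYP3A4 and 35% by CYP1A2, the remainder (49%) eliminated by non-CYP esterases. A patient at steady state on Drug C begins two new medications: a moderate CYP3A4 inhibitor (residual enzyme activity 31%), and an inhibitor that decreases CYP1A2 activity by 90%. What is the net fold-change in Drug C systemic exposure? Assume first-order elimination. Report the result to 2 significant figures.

CYP3A4: 0.16 × 0.31 = 0.0496
CYP1A2: 0.35 × 0.1 = 0.035
Other: 0.49 (unchanged)
Relative clearance = 0.0496 + 0.035 + 0.49 = 0.5746.
Net systemic exposure ratio = 1 / 0.5746 = 1.7.

1.7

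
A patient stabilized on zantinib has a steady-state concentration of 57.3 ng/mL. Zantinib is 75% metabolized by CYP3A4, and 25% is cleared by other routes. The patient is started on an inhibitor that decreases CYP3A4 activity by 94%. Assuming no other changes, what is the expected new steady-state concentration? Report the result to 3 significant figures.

194 ng/mL

The CYP3A4 pathway (75% of clearance) falls to 0.06× activity: 0.75 × 0.06 = 0.045.
Non-CYP routes (25%) are unchanged.
Relative clearance = 0.045 + 0.25 = 0.295.
Steady-state concentration ∝ 1/CL, so new value = 57.3 / 0.295 = 194 ng/mL.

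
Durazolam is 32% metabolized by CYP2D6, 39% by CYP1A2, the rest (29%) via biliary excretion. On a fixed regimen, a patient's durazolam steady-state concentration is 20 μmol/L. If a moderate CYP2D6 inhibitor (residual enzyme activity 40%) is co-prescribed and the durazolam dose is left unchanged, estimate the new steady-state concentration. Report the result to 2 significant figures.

25 μmol/L

The CYP2D6 pathway (32% of clearance) drops to 0.4× activity: 0.32 × 0.4 = 0.128.
CYP1A2 (39%) and the residual 29% are unaffected.
CL_new/CL_old = 0.128 + 0.39 + 0.29 = 0.808.
Steady-state concentration ∝ 1/CL, so new value = 20 / 0.808 = 25 μmol/L.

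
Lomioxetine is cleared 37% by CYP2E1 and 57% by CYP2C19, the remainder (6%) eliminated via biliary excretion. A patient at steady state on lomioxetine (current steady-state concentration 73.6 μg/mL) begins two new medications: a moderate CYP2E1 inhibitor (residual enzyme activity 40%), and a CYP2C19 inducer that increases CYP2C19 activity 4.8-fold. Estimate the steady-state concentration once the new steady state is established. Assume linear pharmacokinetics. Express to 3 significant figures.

25.0 μg/mL

CYP2E1: 0.37 × 0.4 = 0.148
CYP2C19: 0.57 × 4.8 = 2.736
Other: 0.06 (unchanged)
Relative clearance = 0.148 + 2.736 + 0.06 = 2.944.
Steady-state concentration ∝ 1/CL: new value = 73.6 / 2.944 = 25.0 μg/mL.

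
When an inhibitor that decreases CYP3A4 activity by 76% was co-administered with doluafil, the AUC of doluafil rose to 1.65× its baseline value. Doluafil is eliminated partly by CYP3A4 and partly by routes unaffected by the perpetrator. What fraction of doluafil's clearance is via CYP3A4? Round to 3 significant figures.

Let fm be the CYP3A4 fraction. New clearance relative to baseline = fm × 0.24 + (1 − fm).
AUC ratio = 1 / (new CL fraction), so new CL fraction = 1 / 1.65 = 0.6061.
fm × 0.24 + 1 − fm = 0.6061  ⇒  fm × (0.24 − 1) = −0.3939  ⇒  fm = 0.518.

0.518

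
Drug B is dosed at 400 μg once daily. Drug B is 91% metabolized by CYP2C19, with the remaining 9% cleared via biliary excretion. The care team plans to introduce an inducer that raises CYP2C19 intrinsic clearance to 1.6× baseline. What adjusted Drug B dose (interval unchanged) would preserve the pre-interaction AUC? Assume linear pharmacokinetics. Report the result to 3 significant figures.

618 μg

The CYP2C19 pathway (91% of clearance) rises to 1.6× activity: 0.91 × 1.6 = 1.456.
The remaining 9% of clearance is unaffected.
New clearance relative to baseline: 1.456 + 0.09 = 1.546.
Exposure is unchanged when dose changes in proportion to clearance. New dose = 400 μg × 1.546 = 618 μg.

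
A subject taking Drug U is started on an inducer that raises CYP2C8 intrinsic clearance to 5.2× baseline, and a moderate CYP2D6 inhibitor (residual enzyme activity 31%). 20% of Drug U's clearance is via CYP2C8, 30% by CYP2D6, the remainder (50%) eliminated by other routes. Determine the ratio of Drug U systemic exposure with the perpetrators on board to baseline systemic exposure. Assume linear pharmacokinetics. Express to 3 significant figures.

The CYP2C8 pathway (20% of clearance) increases to 5.2× activity: 0.2 × 5.2 = 1.04.
The CYP2D6 pathway (30% of clearance) falls to 0.31× activity: 0.3 × 0.31 = 0.093.
The remaining 50% of clearance is unaffected.
CL_new/CL_old = 1.04 + 0.093 + 0.5 = 1.633.
Net systemic exposure ratio = 1 / 1.633 = 0.612.

0.612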